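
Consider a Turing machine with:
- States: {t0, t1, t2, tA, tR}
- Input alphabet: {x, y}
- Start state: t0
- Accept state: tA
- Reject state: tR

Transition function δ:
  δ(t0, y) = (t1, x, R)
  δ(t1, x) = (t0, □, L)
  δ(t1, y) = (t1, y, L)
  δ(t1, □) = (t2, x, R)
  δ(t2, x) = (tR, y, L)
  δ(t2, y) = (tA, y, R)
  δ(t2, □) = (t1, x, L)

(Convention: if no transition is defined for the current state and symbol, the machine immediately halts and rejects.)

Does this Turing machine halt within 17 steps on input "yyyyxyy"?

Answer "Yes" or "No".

Execution trace:
Initial: [t0]yyyyxyy
Step 1: δ(t0, y) = (t1, x, R) → x[t1]yyyxyy
Step 2: δ(t1, y) = (t1, y, L) → [t1]xyyyxyy
Step 3: δ(t1, x) = (t0, □, L) → [t0]□□yyyxyy

No transition is defined for δ(t0, □). By convention the machine halts and rejects.
The machine halted after 3 steps (within the 17-step bound).

Answer: Yes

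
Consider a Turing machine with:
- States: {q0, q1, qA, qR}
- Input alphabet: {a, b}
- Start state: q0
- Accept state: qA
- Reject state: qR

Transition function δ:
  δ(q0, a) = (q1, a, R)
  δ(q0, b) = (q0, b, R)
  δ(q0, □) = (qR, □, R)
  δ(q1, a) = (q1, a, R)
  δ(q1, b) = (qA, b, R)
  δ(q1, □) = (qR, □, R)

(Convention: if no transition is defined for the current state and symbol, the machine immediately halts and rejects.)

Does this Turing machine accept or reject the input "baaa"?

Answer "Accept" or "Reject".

Execution trace:
Initial: [q0]baaa
Step 1: δ(q0, b) = (q0, b, R) → b[q0]aaa
Step 2: δ(q0, a) = (q1, a, R) → ba[q1]aa
Step 3: δ(q1, a) = (q1, a, R) → baa[q1]a
Step 4: δ(q1, a) = (q1, a, R) → baaa[q1]□
Step 5: δ(q1, □) = (qR, □, R) → baaa□[qR]□

The machine reaches the reject state qR and halts.

Answer: Reject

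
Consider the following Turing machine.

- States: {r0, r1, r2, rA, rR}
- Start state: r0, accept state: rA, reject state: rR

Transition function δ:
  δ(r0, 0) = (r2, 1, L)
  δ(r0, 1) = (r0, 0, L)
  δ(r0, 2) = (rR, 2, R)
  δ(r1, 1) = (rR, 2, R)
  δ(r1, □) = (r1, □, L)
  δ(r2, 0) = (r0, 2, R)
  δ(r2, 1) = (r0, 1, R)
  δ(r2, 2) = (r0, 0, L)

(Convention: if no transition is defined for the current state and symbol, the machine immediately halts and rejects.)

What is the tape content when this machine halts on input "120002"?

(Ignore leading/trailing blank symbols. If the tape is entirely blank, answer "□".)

Execution trace:
Initial: [r0]120002
Step 1: δ(r0, 1) = (r0, 0, L) → [r0]□020002

No transition is defined for δ(r0, □). By convention the machine halts and rejects.

Final tape (ignoring leading/trailing blanks): 020002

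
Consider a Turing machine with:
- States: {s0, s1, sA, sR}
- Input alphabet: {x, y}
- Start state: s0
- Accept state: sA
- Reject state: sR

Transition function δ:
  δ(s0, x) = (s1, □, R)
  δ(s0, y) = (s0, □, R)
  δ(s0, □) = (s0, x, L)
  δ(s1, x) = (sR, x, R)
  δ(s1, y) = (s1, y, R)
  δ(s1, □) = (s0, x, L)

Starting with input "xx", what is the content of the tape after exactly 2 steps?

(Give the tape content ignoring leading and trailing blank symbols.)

Execution trace:
Initial: [s0]xx
Step 1: δ(s0, x) = (s1, □, R) → □[s1]x
Step 2: δ(s1, x) = (sR, x, R) → □x[sR]□

The machine reaches the reject state sR and halts.

After 2 steps, the tape (ignoring leading/trailing blanks) is: x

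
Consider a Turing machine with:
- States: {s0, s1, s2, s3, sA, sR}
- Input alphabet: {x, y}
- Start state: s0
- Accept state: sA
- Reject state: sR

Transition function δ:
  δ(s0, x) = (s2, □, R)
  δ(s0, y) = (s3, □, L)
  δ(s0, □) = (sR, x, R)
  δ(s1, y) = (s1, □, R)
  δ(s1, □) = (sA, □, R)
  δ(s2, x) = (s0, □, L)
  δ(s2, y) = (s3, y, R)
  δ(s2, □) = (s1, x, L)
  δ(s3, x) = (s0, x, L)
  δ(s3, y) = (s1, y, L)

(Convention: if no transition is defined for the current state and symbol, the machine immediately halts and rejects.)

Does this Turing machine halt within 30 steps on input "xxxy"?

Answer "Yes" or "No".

Execution trace:
Initial: [s0]xxxy
Step 1: δ(s0, x) = (s2, □, R) → □[s2]xxy
Step 2: δ(s2, x) = (s0, □, L) → [s0]□□xy
Step 3: δ(s0, □) = (sR, x, R) → x[sR]□xy

The machine reaches the reject state sR and halts.
The machine halted after 3 steps (within the 30-step bound).

Answer: Yes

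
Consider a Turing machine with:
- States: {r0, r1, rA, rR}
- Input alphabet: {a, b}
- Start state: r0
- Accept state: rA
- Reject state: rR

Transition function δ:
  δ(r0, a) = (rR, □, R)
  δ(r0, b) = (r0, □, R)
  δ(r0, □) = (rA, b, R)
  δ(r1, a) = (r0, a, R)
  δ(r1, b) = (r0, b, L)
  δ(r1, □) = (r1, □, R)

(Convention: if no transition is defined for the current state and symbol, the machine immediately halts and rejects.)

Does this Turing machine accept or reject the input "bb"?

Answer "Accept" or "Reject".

Execution trace:
Initial: [r0]bb
Step 1: δ(r0, b) = (r0, □, R) → □[r0]b
Step 2: δ(r0, b) = (r0, □, R) → □□[r0]□
Step 3: δ(r0, □) = (rA, b, R) → □□b[rA]□

The machine reaches the accept state rA and halts.

Answer: Accept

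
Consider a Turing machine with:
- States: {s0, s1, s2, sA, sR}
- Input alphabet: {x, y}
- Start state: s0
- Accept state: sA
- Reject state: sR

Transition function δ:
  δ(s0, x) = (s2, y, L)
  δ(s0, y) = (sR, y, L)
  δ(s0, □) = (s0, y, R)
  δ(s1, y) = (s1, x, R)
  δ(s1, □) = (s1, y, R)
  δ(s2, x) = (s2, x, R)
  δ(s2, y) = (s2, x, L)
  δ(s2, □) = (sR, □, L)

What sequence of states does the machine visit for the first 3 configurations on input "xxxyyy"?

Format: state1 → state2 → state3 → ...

Execution trace:
Initial: [s0]xxxyyy
Step 1: δ(s0, x) = (s2, y, L) → [s2]□yxxyyy
Step 2: δ(s2, □) = (sR, □, L) → [sR]□□yxxyyy

The machine reaches the reject state sR and halts.

State sequence: s0 → s2 → sR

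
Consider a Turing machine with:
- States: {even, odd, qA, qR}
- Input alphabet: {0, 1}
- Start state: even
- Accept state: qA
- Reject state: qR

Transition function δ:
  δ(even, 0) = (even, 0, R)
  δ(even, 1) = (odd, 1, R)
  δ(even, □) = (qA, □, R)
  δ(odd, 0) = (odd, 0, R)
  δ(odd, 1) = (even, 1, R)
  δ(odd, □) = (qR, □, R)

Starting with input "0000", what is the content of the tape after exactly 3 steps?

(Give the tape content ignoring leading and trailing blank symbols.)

Execution trace:
Initial: [even]0000
Step 1: δ(even, 0) = (even, 0, R) → 0[even]000
Step 2: δ(even, 0) = (even, 0, R) → 00[even]00
Step 3: δ(even, 0) = (even, 0, R) → 000[even]0

After 3 steps, the tape (ignoring leading/trailing blanks) is: 0000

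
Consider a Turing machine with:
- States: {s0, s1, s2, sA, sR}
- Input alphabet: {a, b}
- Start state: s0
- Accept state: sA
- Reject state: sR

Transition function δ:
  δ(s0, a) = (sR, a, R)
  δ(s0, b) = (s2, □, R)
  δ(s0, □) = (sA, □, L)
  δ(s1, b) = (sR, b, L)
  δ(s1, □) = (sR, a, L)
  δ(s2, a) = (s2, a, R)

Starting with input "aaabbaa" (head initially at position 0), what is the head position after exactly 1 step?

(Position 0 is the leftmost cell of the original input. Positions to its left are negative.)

Execution trace (head position shown):
Step 0: [s0]aaabbaa  (head at position 0)
Step 1: move right → a[sR]aabbaa  (head at position 1)

After 1 step, the head is at position 1.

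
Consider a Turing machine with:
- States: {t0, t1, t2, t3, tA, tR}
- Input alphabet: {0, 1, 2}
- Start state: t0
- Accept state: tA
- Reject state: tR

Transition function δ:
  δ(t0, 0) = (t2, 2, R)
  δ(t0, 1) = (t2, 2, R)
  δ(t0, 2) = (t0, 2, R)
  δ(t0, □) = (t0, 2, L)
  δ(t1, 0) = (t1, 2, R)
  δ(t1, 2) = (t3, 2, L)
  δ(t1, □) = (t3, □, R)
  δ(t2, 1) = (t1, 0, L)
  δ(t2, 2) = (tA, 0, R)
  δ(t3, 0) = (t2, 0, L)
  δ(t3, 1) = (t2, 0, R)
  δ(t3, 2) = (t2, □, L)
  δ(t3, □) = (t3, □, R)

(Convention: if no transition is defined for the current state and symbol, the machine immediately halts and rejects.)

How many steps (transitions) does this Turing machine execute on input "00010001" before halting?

Execution trace:
Initial: [t0]00010001
Step 1: δ(t0, 0) = (t2, 2, R) → 2[t2]0010001

No transition is defined for δ(t2, 0). By convention the machine halts and rejects.

The machine executed 1 step before halting.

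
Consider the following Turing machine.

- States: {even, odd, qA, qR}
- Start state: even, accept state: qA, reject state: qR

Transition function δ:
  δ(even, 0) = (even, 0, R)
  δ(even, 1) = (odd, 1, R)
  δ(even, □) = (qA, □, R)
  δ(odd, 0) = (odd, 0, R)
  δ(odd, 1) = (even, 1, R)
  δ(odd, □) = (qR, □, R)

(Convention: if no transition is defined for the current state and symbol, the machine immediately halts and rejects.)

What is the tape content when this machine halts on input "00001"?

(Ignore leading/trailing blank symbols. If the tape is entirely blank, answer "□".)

Execution trace:
Initial: [even]00001
Step 1: δ(even, 0) = (even, 0, R) → 0[even]0001
Step 2: δ(even, 0) = (even, 0, R) → 00[even]001
Step 3: δ(even, 0) = (even, 0, R) → 000[even]01
Step 4: δ(even, 0) = (even, 0, R) → 0000[even]1
Step 5: δ(even, 1) = (odd, 1, R) → 00001[odd]□
Step 6: δ(odd, □) = (qR, □, R) → 00001□[qR]□

The machine reaches the reject state qR and halts.

Final tape (ignoring leading/trailing blanks): 00001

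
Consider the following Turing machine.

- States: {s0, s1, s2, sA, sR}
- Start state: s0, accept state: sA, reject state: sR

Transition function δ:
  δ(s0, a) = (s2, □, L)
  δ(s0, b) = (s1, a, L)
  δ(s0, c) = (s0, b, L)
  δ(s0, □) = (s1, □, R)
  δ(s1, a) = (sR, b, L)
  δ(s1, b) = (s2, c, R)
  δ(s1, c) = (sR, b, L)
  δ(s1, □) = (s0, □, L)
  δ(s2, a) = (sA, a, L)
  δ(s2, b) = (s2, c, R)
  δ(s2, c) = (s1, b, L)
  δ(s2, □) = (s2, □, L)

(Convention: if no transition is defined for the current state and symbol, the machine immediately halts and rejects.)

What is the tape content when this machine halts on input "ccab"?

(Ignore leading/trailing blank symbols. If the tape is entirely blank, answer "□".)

Execution trace:
Initial: [s0]ccab
Step 1: δ(s0, c) = (s0, b, L) → [s0]□bcab
Step 2: δ(s0, □) = (s1, □, R) → □[s1]bcab
Step 3: δ(s1, b) = (s2, c, R) → □c[s2]cab
Step 4: δ(s2, c) = (s1, b, L) → □[s1]cbab
Step 5: δ(s1, c) = (sR, b, L) → [sR]□bbab

The machine reaches the reject state sR and halts.

Final tape (ignoring leading/trailing blanks): bbab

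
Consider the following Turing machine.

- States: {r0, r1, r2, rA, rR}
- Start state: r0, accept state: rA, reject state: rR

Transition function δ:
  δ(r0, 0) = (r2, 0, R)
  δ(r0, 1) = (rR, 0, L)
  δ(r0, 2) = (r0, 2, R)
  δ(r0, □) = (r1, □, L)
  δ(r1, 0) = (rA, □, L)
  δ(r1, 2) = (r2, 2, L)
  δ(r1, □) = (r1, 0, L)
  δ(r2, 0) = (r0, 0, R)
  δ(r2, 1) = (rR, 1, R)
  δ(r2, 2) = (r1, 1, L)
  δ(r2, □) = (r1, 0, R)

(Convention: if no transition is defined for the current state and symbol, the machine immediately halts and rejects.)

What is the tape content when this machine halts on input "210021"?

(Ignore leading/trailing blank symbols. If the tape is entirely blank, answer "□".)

Execution trace:
Initial: [r0]210021
Step 1: δ(r0, 2) = (r0, 2, R) → 2[r0]10021
Step 2: δ(r0, 1) = (rR, 0, L) → [rR]200021

The machine reaches the reject state rR and halts.

Final tape (ignoring leading/trailing blanks): 200021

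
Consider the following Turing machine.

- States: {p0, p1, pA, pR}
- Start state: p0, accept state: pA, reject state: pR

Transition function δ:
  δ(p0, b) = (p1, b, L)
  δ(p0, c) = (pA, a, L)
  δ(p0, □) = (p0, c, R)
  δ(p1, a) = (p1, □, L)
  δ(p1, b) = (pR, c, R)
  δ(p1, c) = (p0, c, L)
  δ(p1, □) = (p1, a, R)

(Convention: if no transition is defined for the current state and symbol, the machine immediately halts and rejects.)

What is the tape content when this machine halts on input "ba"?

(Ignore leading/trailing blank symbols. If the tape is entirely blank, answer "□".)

Execution trace:
Initial: [p0]ba
Step 1: δ(p0, b) = (p1, b, L) → [p1]□ba
Step 2: δ(p1, □) = (p1, a, R) → a[p1]ba
Step 3: δ(p1, b) = (pR, c, R) → ac[pR]a

The machine reaches the reject state pR and halts.

Final tape (ignoring leading/trailing blanks): aca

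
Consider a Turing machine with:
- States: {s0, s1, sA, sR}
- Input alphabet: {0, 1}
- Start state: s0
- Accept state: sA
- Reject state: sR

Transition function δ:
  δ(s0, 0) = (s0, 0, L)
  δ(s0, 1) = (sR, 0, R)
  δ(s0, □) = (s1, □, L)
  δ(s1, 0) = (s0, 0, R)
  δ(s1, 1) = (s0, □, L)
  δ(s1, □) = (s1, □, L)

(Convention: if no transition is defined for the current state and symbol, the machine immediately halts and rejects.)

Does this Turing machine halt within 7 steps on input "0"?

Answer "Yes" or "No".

Execution trace:
Initial: [s0]0
Step 1: δ(s0, 0) = (s0, 0, L) → [s0]□0
Step 2: δ(s0, □) = (s1, □, L) → [s1]□□0
Step 3: δ(s1, □) = (s1, □, L) → [s1]□□□0
Step 4: δ(s1, □) = (s1, □, L) → [s1]□□□□0
Step 5: δ(s1, □) = (s1, □, L) → [s1]□□□□□0
Step 6: δ(s1, □) = (s1, □, L) → [s1]□□□□□□0
Step 7: δ(s1, □) = (s1, □, L) → [s1]□□□□□□□0

The machine has not reached a halting state after 7 steps.
The machine did not halt within the 7-step bound.

Answer: No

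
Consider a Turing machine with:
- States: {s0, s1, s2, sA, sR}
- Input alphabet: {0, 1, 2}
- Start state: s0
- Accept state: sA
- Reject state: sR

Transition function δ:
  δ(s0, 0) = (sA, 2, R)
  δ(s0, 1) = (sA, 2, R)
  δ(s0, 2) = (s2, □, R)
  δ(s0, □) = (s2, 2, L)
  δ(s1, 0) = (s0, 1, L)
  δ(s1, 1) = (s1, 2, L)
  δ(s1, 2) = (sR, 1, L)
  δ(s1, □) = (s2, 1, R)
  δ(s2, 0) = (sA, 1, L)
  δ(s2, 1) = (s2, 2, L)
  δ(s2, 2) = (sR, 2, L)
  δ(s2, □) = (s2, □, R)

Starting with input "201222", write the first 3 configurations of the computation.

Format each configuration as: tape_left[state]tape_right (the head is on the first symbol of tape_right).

Transitions applied:
Step 1: δ(s0, 2) = (s2, □, R)
Step 2: δ(s2, 0) = (sA, 1, L)

The first 3 configurations are:
[s0]201222 ⊢ □[s2]01222 ⊢ [sA]□11222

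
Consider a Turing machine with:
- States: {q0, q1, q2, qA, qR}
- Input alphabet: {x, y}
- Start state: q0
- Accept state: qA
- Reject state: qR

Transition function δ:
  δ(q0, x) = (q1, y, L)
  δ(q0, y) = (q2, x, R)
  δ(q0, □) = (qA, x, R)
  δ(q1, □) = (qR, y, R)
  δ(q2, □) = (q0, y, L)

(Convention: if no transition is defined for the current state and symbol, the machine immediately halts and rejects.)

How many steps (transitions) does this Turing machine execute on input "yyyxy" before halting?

Execution trace:
Initial: [q0]yyyxy
Step 1: δ(q0, y) = (q2, x, R) → x[q2]yyxy

No transition is defined for δ(q2, y). By convention the machine halts and rejects.

The machine executed 1 step before halting.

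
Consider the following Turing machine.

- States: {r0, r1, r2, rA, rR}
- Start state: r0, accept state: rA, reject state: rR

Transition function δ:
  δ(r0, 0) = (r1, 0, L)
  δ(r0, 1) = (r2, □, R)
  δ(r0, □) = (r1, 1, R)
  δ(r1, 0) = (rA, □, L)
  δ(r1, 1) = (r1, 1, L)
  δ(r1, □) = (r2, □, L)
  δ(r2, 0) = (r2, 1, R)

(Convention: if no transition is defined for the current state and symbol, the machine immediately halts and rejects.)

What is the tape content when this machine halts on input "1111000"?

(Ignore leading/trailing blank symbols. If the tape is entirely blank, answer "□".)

Execution trace:
Initial: [r0]1111000
Step 1: δ(r0, 1) = (r2, □, R) → □[r2]111000

No transition is defined for δ(r2, 1). By convention the machine halts and rejects.

Final tape (ignoring leading/trailing blanks): 111000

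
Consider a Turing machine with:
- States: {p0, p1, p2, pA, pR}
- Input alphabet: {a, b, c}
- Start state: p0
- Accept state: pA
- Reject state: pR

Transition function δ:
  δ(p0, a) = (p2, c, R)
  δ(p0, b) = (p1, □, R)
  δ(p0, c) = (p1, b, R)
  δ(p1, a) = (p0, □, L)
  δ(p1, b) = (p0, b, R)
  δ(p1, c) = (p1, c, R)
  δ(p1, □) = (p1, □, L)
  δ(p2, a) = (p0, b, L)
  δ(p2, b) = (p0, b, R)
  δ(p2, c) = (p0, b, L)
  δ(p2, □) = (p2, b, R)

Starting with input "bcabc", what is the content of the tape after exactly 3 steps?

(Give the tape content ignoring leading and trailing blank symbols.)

Execution trace:
Initial: [p0]bcabc
Step 1: δ(p0, b) = (p1, □, R) → □[p1]cabc
Step 2: δ(p1, c) = (p1, c, R) → □c[p1]abc
Step 3: δ(p1, a) = (p0, □, L) → □[p0]c□bc

After 3 steps, the tape (ignoring leading/trailing blanks) is: c□bc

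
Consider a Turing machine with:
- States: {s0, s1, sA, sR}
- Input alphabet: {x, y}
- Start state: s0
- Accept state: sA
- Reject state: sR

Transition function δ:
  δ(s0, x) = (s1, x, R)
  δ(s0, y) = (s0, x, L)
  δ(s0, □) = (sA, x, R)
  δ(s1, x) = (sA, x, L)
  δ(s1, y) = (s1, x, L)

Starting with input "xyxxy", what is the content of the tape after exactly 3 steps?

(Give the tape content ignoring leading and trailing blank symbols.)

Execution trace:
Initial: [s0]xyxxy
Step 1: δ(s0, x) = (s1, x, R) → x[s1]yxxy
Step 2: δ(s1, y) = (s1, x, L) → [s1]xxxxy
Step 3: δ(s1, x) = (sA, x, L) → [sA]□xxxxy

The machine reaches the accept state sA and halts.

After 3 steps, the tape (ignoring leading/trailing blanks) is: xxxxy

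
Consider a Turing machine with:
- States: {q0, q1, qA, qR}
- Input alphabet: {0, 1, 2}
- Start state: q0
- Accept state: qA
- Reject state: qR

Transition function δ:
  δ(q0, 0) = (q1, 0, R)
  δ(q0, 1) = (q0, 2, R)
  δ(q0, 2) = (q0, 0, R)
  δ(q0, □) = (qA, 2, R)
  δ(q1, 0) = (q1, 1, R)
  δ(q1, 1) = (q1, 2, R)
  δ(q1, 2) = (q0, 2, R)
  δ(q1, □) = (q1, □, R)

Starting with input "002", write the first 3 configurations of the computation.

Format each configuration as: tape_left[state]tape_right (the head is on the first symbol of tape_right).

Transitions applied:
Step 1: δ(q0, 0) = (q1, 0, R)
Step 2: δ(q1, 0) = (q1, 1, R)

The first 3 configurations are:
[q0]002 ⊢ 0[q1]02 ⊢ 01[q1]2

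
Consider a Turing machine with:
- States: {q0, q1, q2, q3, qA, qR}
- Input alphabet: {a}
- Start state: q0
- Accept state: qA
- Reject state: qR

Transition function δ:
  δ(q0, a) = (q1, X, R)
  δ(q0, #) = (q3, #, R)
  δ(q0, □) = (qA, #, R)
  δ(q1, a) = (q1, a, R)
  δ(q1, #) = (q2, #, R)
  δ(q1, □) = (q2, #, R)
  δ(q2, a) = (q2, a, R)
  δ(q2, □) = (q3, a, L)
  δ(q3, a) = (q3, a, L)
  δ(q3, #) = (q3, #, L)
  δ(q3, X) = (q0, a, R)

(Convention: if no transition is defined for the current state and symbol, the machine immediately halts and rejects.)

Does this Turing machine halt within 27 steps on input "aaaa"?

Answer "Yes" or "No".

Execution trace:
Initial: [q0]aaaa
Step 1: δ(q0, a) = (q1, X, R) → X[q1]aaa
Step 2: δ(q1, a) = (q1, a, R) → Xa[q1]aa
Step 3: δ(q1, a) = (q1, a, R) → Xaa[q1]a
Step 4: δ(q1, a) = (q1, a, R) → Xaaa[q1]□
Step 5: δ(q1, □) = (q2, #, R) → Xaaa#[q2]□
Step 6: δ(q2, □) = (q3, a, L) → Xaaa[q3]#a
Step 7: δ(q3, #) = (q3, #, L) → Xaa[q3]a#a
Step 8: δ(q3, a) = (q3, a, L) → Xa[q3]aa#a
Step 9: δ(q3, a) = (q3, a, L) → X[q3]aaa#a
Step 10: δ(q3, a) = (q3, a, L) → [q3]Xaaa#a
Step 11: δ(q3, X) = (q0, a, R) → a[q0]aaa#a
Step 12: δ(q0, a) = (q1, X, R) → aX[q1]aa#a
Step 13: δ(q1, a) = (q1, a, R) → aXa[q1]a#a
Step 14: δ(q1, a) = (q1, a, R) → aXaa[q1]#a
Step 15: δ(q1, #) = (q2, #, R) → aXaa#[q2]a
Step 16: δ(q2, a) = (q2, a, R) → aXaa#a[q2]□
Step 17: δ(q2, □) = (q3, a, L) → aXaa#[q3]aa
Step 18: δ(q3, a) = (q3, a, L) → aXaa[q3]#aa
Step 19: δ(q3, #) = (q3, #, L) → aXa[q3]a#aa
Step 20: δ(q3, a) = (q3, a, L) → aX[q3]aa#aa
Step 21: δ(q3, a) = (q3, a, L) → a[q3]Xaa#aa
Step 22: δ(q3, X) = (q0, a, R) → aa[q0]aa#aa
Step 23: δ(q0, a) = (q1, X, R) → aaX[q1]a#aa
Step 24: δ(q1, a) = (q1, a, R) → aaXa[q1]#aa
Step 25: δ(q1, #) = (q2, #, R) → aaXa#[q2]aa
Step 26: δ(q2, a) = (q2, a, R) → aaXa#a[q2]a
Step 27: δ(q2, a) = (q2, a, R) → aaXa#aa[q2]□

The machine has not reached a halting state after 27 steps.
The machine did not halt within the 27-step bound.

Answer: No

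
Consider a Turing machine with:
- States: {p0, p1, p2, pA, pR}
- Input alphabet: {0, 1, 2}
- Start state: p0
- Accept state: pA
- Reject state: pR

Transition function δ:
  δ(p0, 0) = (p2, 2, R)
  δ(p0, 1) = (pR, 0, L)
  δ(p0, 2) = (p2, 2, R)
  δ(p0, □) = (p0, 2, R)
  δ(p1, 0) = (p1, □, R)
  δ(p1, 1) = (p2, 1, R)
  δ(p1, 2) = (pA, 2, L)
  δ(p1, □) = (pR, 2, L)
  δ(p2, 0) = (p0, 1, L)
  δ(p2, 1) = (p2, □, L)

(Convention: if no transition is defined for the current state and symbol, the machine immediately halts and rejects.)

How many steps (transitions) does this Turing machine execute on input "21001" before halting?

Execution trace:
Initial: [p0]21001
Step 1: δ(p0, 2) = (p2, 2, R) → 2[p2]1001
Step 2: δ(p2, 1) = (p2, □, L) → [p2]2□001

No transition is defined for δ(p2, 2). By convention the machine halts and rejects.

The machine executed 2 steps before halting.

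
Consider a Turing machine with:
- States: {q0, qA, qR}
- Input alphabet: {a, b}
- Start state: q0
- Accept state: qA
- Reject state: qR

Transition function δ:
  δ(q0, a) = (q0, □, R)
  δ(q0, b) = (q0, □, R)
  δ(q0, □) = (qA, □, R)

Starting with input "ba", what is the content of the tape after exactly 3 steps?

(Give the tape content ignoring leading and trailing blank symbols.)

Execution trace:
Initial: [q0]ba
Step 1: δ(q0, b) = (q0, □, R) → □[q0]a
Step 2: δ(q0, a) = (q0, □, R) → □□[q0]□
Step 3: δ(q0, □) = (qA, □, R) → □□□[qA]□

The machine reaches the accept state qA and halts.

After 3 steps, the tape (ignoring leading/trailing blanks) is: □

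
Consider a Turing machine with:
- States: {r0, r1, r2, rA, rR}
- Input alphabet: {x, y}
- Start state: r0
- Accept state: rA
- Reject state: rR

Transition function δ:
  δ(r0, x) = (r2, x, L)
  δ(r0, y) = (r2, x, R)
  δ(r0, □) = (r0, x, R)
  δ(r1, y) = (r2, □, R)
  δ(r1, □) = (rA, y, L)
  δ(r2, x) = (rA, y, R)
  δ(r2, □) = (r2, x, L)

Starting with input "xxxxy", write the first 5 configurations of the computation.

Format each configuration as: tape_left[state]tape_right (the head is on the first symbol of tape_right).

Transitions applied:
Step 1: δ(r0, x) = (r2, x, L)
Step 2: δ(r2, □) = (r2, x, L)
Step 3: δ(r2, □) = (r2, x, L)
Step 4: δ(r2, □) = (r2, x, L)

The first 5 configurations are:
[r0]xxxxy ⊢ [r2]□xxxxy ⊢ [r2]□xxxxxy ⊢ [r2]□xxxxxxy ⊢ [r2]□xxxxxxxy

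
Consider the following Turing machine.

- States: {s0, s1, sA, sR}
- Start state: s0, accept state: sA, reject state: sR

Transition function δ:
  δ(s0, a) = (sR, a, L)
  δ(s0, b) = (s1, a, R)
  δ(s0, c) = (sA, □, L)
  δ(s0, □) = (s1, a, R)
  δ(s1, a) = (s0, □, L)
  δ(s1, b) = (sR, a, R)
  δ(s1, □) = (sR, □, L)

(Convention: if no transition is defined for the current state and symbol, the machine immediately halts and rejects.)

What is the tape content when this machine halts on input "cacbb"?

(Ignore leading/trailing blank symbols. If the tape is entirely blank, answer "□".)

Execution trace:
Initial: [s0]cacbb
Step 1: δ(s0, c) = (sA, □, L) → [sA]□□acbb

The machine reaches the accept state sA and halts.

Final tape (ignoring leading/trailing blanks): acbb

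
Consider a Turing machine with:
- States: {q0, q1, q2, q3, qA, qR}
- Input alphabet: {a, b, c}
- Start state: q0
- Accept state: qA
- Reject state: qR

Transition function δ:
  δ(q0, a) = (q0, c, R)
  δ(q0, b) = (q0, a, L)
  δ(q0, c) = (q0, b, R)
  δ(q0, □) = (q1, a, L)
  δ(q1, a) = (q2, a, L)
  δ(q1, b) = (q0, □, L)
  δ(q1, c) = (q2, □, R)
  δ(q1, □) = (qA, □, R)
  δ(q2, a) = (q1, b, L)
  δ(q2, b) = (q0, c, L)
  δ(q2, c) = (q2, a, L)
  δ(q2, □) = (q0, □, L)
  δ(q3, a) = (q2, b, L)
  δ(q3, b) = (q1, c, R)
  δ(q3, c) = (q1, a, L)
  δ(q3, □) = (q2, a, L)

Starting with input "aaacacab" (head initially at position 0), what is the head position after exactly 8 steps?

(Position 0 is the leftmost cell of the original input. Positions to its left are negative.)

Execution trace (head position shown):
Step 0: [q0]aaacacab  (head at position 0)
Step 1: move right → c[q0]aacacab  (head at position 1)
Step 2: move right → cc[q0]acacab  (head at position 2)
Step 3: move right → ccc[q0]cacab  (head at position 3)
Step 4: move right → cccb[q0]acab  (head at position 4)
Step 5: move right → cccbc[q0]cab  (head at position 5)
Step 6: move right → cccbcb[q0]ab  (head at position 6)
Step 7: move right → cccbcbc[q0]b  (head at position 7)
Step 8: move left → cccbcb[q0]ca  (head at position 6)

After 8 steps, the head is at position 6.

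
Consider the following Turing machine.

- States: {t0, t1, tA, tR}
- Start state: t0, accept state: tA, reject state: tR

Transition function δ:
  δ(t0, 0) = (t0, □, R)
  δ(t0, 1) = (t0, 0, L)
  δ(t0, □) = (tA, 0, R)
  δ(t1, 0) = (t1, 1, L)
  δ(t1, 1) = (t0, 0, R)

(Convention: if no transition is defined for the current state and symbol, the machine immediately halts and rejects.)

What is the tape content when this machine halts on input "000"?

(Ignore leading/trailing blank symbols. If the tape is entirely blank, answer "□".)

Execution trace:
Initial: [t0]000
Step 1: δ(t0, 0) = (t0, □, R) → □[t0]00
Step 2: δ(t0, 0) = (t0, □, R) → □□[t0]0
Step 3: δ(t0, 0) = (t0, □, R) → □□□[t0]□
Step 4: δ(t0, □) = (tA, 0, R) → □□□0[tA]□

The machine reaches the accept state tA and halts.

Final tape (ignoring leading/trailing blanks): 0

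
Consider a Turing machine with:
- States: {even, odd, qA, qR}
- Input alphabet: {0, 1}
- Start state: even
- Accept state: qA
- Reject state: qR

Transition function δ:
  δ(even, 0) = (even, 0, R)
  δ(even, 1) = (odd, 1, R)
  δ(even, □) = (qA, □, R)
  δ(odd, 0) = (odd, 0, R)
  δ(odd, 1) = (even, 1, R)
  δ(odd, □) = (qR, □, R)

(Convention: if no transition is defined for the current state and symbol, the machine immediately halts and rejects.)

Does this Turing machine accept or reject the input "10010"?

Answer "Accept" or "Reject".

Execution trace:
Initial: [even]10010
Step 1: δ(even, 1) = (odd, 1, R) → 1[odd]0010
Step 2: δ(odd, 0) = (odd, 0, R) → 10[odd]010
Step 3: δ(odd, 0) = (odd, 0, R) → 100[odd]10
Step 4: δ(odd, 1) = (even, 1, R) → 1001[even]0
Step 5: δ(even, 0) = (even, 0, R) → 10010[even]□
Step 6: δ(even, □) = (qA, □, R) → 10010□[qA]□

The machine reaches the accept state qA and halts.

Answer: Accept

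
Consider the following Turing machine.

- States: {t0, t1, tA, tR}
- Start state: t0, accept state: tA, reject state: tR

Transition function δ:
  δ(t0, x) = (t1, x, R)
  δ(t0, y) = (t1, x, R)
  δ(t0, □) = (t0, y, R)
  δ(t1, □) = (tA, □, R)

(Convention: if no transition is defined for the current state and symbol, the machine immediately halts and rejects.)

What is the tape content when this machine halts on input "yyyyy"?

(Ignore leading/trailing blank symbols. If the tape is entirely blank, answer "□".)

Execution trace:
Initial: [t0]yyyyy
Step 1: δ(t0, y) = (t1, x, R) → x[t1]yyyy

No transition is defined for δ(t1, y). By convention the machine halts and rejects.

Final tape (ignoring leading/trailing blanks): xyyyy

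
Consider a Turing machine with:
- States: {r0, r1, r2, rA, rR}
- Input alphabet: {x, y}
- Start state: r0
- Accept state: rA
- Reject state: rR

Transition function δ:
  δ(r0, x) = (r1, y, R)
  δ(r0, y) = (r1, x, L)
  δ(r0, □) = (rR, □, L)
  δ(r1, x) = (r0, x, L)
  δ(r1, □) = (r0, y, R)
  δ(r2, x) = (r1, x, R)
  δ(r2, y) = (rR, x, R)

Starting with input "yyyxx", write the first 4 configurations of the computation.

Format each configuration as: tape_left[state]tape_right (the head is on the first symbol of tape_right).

Transitions applied:
Step 1: δ(r0, y) = (r1, x, L)
Step 2: δ(r1, □) = (r0, y, R)
Step 3: δ(r0, x) = (r1, y, R)

The first 4 configurations are:
[r0]yyyxx ⊢ [r1]□xyyxx ⊢ y[r0]xyyxx ⊢ yy[r1]yyxx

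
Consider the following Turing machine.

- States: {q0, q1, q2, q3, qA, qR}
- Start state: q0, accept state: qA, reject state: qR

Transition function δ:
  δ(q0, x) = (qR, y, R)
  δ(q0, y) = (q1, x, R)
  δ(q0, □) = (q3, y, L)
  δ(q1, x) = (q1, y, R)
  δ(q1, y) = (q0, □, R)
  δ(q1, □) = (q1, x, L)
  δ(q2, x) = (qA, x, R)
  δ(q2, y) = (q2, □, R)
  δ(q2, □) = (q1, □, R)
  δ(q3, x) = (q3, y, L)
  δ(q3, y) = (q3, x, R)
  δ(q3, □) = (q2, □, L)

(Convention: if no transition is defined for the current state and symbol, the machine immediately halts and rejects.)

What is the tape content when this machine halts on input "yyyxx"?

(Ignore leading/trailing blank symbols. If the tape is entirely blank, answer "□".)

Execution trace:
Initial: [q0]yyyxx
Step 1: δ(q0, y) = (q1, x, R) → x[q1]yyxx
Step 2: δ(q1, y) = (q0, □, R) → x□[q0]yxx
Step 3: δ(q0, y) = (q1, x, R) → x□x[q1]xx
Step 4: δ(q1, x) = (q1, y, R) → x□xy[q1]x
Step 5: δ(q1, x) = (q1, y, R) → x□xyy[q1]□
Step 6: δ(q1, □) = (q1, x, L) → x□xy[q1]yx
Step 7: δ(q1, y) = (q0, □, R) → x□xy□[q0]x
Step 8: δ(q0, x) = (qR, y, R) → x□xy□y[qR]□

The machine reaches the reject state qR and halts.

Final tape (ignoring leading/trailing blanks): x□xy□y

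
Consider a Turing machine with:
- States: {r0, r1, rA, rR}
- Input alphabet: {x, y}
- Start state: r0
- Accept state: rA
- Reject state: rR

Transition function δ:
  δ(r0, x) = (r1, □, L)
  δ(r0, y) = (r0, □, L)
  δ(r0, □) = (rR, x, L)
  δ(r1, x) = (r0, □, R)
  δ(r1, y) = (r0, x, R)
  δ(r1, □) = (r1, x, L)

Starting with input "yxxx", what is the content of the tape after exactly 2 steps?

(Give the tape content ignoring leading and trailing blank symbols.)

Execution trace:
Initial: [r0]yxxx
Step 1: δ(r0, y) = (r0, □, L) → [r0]□□xxx
Step 2: δ(r0, □) = (rR, x, L) → [rR]□x□xxx

The machine reaches the reject state rR and halts.

After 2 steps, the tape (ignoring leading/trailing blanks) is: x□xxx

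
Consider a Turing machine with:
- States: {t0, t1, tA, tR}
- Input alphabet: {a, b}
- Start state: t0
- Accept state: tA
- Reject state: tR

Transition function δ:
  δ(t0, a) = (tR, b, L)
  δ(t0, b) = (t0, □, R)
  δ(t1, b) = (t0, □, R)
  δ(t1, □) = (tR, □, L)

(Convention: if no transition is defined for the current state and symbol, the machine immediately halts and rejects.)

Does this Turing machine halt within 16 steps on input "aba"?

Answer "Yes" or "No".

Execution trace:
Initial: [t0]aba
Step 1: δ(t0, a) = (tR, b, L) → [tR]□bba

The machine reaches the reject state tR and halts.
The machine halted after 1 step (within the 16-step bound).

Answer: Yes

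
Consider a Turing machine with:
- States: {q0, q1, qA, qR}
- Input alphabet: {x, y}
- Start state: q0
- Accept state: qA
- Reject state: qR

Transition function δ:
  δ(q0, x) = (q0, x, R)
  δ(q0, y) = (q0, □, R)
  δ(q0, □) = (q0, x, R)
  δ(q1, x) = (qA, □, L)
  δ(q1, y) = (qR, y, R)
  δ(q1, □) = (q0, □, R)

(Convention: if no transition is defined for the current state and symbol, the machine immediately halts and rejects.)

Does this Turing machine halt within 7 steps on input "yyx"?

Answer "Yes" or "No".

Execution trace:
Initial: [q0]yyx
Step 1: δ(q0, y) = (q0, □, R) → □[q0]yx
Step 2: δ(q0, y) = (q0, □, R) → □□[q0]x
Step 3: δ(q0, x) = (q0, x, R) → □□x[q0]□
Step 4: δ(q0, □) = (q0, x, R) → □□xx[q0]□
Step 5: δ(q0, □) = (q0, x, R) → □□xxx[q0]□
Step 6: δ(q0, □) = (q0, x, R) → □□xxxx[q0]□
Step 7: δ(q0, □) = (q0, x, R) → □□xxxxx[q0]□

The machine has not reached a halting state after 7 steps.
The machine did not halt within the 7-step bound.

Answer: No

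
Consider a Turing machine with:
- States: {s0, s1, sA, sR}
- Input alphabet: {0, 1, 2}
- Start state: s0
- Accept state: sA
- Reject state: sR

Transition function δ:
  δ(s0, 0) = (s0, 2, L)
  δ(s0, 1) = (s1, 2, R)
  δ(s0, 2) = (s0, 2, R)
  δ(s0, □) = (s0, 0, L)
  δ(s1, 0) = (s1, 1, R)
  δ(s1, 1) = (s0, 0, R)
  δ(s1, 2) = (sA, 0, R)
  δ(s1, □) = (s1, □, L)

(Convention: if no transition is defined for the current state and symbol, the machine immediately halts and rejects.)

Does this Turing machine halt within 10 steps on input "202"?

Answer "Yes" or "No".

Execution trace:
Initial: [s0]202
Step 1: δ(s0, 2) = (s0, 2, R) → 2[s0]02
Step 2: δ(s0, 0) = (s0, 2, L) → [s0]222
Step 3: δ(s0, 2) = (s0, 2, R) → 2[s0]22
Step 4: δ(s0, 2) = (s0, 2, R) → 22[s0]2
Step 5: δ(s0, 2) = (s0, 2, R) → 222[s0]□
Step 6: δ(s0, □) = (s0, 0, L) → 22[s0]20
Step 7: δ(s0, 2) = (s0, 2, R) → 222[s0]0
Step 8: δ(s0, 0) = (s0, 2, L) → 22[s0]22
Step 9: δ(s0, 2) = (s0, 2, R) → 222[s0]2
Step 10: δ(s0, 2) = (s0, 2, R) → 2222[s0]□

The machine has not reached a halting state after 10 steps.
The machine did not halt within the 10-step bound.

Answer: No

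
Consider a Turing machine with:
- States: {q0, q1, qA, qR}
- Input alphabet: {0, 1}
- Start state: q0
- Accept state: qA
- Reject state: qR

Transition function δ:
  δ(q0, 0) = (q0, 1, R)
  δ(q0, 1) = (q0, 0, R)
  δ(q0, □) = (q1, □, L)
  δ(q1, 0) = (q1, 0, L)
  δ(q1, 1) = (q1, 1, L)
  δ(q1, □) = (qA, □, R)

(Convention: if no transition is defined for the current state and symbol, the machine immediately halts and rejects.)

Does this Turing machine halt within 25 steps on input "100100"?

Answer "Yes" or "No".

Execution trace:
Initial: [q0]100100
Step 1: δ(q0, 1) = (q0, 0, R) → 0[q0]00100
Step 2: δ(q0, 0) = (q0, 1, R) → 01[q0]0100
Step 3: δ(q0, 0) = (q0, 1, R) → 011[q0]100
Step 4: δ(q0, 1) = (q0, 0, R) → 0110[q0]00
Step 5: δ(q0, 0) = (q0, 1, R) → 01101[q0]0
Step 6: δ(q0, 0) = (q0, 1, R) → 011011[q0]□
Step 7: δ(q0, □) = (q1, □, L) → 01101[q1]1□
Step 8: δ(q1, 1) = (q1, 1, L) → 0110[q1]11□
Step 9: δ(q1, 1) = (q1, 1, L) → 011[q1]011□
Step 10: δ(q1, 0) = (q1, 0, L) → 01[q1]1011□
Step 11: δ(q1, 1) = (q1, 1, L) → 0[q1]11011□
Step 12: δ(q1, 1) = (q1, 1, L) → [q1]011011□
Step 13: δ(q1, 0) = (q1, 0, L) → [q1]□011011□
Step 14: δ(q1, □) = (qA, □, R) → □[qA]011011□

The machine reaches the accept state qA and halts.
The machine halted after 14 steps (within the 25-step bound).

Answer: Yes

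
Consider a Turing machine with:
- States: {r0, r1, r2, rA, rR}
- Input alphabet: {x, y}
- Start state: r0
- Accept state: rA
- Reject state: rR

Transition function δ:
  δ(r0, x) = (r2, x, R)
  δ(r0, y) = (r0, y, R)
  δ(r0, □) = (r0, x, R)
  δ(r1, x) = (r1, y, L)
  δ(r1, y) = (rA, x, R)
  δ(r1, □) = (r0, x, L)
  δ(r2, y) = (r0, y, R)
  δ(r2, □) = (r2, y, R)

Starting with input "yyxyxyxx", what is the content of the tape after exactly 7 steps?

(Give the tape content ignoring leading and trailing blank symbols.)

Execution trace:
Initial: [r0]yyxyxyxx
Step 1: δ(r0, y) = (r0, y, R) → y[r0]yxyxyxx
Step 2: δ(r0, y) = (r0, y, R) → yy[r0]xyxyxx
Step 3: δ(r0, x) = (r2, x, R) → yyx[r2]yxyxx
Step 4: δ(r2, y) = (r0, y, R) → yyxy[r0]xyxx
Step 5: δ(r0, x) = (r2, x, R) → yyxyx[r2]yxx
Step 6: δ(r2, y) = (r0, y, R) → yyxyxy[r0]xx
Step 7: δ(r0, x) = (r2, x, R) → yyxyxyx[r2]x

No transition is defined for δ(r2, x). By convention the machine halts and rejects.

After 7 steps, the tape (ignoring leading/trailing blanks) is: yyxyxyxx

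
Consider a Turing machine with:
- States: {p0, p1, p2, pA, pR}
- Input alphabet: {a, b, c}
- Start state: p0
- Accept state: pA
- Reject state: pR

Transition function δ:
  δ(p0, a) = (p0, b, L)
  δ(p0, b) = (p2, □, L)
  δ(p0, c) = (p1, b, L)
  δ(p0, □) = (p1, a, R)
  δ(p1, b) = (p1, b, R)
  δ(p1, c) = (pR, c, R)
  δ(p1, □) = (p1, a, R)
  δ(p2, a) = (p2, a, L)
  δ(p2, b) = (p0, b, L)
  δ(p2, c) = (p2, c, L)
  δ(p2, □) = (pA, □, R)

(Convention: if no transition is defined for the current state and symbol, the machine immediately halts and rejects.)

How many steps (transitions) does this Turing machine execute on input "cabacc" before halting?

Execution trace:
Initial: [p0]cabacc
Step 1: δ(p0, c) = (p1, b, L) → [p1]□babacc
Step 2: δ(p1, □) = (p1, a, R) → a[p1]babacc
Step 3: δ(p1, b) = (p1, b, R) → ab[p1]abacc

No transition is defined for δ(p1, a). By convention the machine halts and rejects.

The machine executed 3 steps before halting.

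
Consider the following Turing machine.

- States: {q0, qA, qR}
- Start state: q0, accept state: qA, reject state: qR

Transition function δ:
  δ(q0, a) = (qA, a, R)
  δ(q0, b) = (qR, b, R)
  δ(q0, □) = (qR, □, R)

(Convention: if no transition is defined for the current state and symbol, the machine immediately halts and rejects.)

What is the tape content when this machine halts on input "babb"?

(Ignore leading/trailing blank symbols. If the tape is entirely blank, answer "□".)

Execution trace:
Initial: [q0]babb
Step 1: δ(q0, b) = (qR, b, R) → b[qR]abb

The machine reaches the reject state qR and halts.

Final tape (ignoring leading/trailing blanks): babb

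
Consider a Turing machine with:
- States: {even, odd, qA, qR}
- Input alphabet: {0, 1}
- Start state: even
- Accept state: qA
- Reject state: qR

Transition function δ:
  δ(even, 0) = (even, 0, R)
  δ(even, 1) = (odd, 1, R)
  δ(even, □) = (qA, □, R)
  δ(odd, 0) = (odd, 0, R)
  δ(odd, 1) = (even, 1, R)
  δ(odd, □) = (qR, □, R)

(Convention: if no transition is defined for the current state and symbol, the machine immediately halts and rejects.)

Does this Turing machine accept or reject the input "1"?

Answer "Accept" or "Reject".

Execution trace:
Initial: [even]1
Step 1: δ(even, 1) = (odd, 1, R) → 1[odd]□
Step 2: δ(odd, □) = (qR, □, R) → 1□[qR]□

The machine reaches the reject state qR and halts.

Answer: Reject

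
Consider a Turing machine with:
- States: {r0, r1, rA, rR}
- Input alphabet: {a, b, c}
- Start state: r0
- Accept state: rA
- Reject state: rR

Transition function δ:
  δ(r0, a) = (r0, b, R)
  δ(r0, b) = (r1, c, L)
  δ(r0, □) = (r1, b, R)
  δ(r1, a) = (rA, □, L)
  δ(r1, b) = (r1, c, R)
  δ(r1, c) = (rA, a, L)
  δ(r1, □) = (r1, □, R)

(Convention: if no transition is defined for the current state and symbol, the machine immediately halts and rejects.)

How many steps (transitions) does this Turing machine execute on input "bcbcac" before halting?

Execution trace:
Initial: [r0]bcbcac
Step 1: δ(r0, b) = (r1, c, L) → [r1]□ccbcac
Step 2: δ(r1, □) = (r1, □, R) → □[r1]ccbcac
Step 3: δ(r1, c) = (rA, a, L) → [rA]□acbcac

The machine reaches the accept state rA and halts.

The machine executed 3 steps before halting.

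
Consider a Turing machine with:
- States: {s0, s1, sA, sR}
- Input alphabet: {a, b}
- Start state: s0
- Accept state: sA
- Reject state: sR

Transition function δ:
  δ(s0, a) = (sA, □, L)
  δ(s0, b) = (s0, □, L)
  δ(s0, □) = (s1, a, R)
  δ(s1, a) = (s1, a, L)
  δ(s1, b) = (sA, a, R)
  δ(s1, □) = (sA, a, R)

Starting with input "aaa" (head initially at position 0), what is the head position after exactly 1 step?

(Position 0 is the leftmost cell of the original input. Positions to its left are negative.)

Execution trace (head position shown):
Step 0: [s0]aaa  (head at position 0)
Step 1: move left → [sA]□□aa  (head at position -1)

After 1 step, the head is at position -1.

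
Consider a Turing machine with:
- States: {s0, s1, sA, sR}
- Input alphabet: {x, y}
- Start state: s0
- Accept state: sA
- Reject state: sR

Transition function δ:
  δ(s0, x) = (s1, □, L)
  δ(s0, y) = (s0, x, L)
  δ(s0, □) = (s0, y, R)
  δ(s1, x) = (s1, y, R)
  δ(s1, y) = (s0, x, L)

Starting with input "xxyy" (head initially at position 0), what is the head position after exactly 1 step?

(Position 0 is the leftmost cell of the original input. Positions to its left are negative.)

Execution trace (head position shown):
Step 0: [s0]xxyy  (head at position 0)
Step 1: move left → [s1]□□xyy  (head at position -1)

After 1 step, the head is at position -1.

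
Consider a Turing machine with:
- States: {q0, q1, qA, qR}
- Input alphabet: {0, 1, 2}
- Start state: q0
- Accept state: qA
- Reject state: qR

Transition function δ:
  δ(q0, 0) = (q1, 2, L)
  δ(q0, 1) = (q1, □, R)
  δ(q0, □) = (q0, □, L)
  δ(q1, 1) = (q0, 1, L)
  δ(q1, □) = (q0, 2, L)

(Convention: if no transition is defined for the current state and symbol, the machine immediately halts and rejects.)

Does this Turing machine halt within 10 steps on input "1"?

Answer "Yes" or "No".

Execution trace:
Initial: [q0]1
Step 1: δ(q0, 1) = (q1, □, R) → □[q1]□
Step 2: δ(q1, □) = (q0, 2, L) → [q0]□2
Step 3: δ(q0, □) = (q0, □, L) → [q0]□□2
Step 4: δ(q0, □) = (q0, □, L) → [q0]□□□2
Step 5: δ(q0, □) = (q0, □, L) → [q0]□□□□2
Step 6: δ(q0, □) = (q0, □, L) → [q0]□□□□□2
Step 7: δ(q0, □) = (q0, □, L) → [q0]□□□□□□2
Step 8: δ(q0, □) = (q0, □, L) → [q0]□□□□□□□2
Step 9: δ(q0, □) = (q0, □, L) → [q0]□□□□□□□□2
Step 10: δ(q0, □) = (q0, □, L) → [q0]□□□□□□□□□2

The machine has not reached a halting state after 10 steps.
The machine did not halt within the 10-step bound.

Answer: No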